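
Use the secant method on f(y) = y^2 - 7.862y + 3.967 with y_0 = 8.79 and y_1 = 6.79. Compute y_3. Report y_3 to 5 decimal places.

7.32877

f(y_0) = 12.124120, f(y_1) = -3.311880
y_2 = 6.790000 - (-3.311880)·(6.790000 - 8.790000)/(-3.311880 - (12.124120)) = 7.219111; f(y_2) = -0.674086
y_3 = 7.219111 - (-0.674086)·(7.219111 - 6.790000)/(-0.674086 - (-3.311880)) = 7.328770; f(y_3) = 0.059081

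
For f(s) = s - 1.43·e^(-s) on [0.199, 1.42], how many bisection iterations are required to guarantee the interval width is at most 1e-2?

Initial width b − a = 1.42 − 0.199 = 1.221000.
After n steps the width is (b−a)/2^n; need (b−a)/2^n ≤ 1e-2.
So n ≥ log₂(1.221000/1e-2) = log₂(122.1000) ≈ 6.9319.
Hence n = 7.

7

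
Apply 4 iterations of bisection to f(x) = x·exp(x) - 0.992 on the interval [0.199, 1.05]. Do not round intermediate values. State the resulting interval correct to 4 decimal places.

[0.5181, 0.5713]

f(0.199000) = -0.749184, f(1.050000) = 2.008534 (opposite signs)
step 1: m = 0.624500, f(m) = 0.174136 > 0 → root in [0.199000, 0.624500]
step 2: m = 0.411750, f(m) = -0.370481 < 0 → root in [0.411750, 0.624500]
step 3: m = 0.518125, f(m) = -0.122132 < 0 → root in [0.518125, 0.624500]
step 4: m = 0.571313, f(m) = 0.019560 > 0 → root in [0.518125, 0.571313]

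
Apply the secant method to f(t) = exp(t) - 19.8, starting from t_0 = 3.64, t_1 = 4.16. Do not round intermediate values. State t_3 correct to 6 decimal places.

f(t_0) = 18.291837, f(t_1) = 44.271523
t_2 = 4.160000 - (44.271523)·(4.160000 - 3.640000)/(44.271523 - (18.291837)) = 3.273877; f(t_2) = 6.613552
t_3 = 3.273877 - (6.613552)·(3.273877 - 4.160000)/(6.613552 - (44.271523)) = 3.118255; f(t_3) = 2.806895

3.118255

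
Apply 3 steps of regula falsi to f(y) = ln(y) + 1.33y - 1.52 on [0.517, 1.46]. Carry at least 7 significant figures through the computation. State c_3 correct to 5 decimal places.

1.08393

False-position update: c = (a·f(b) − b·f(a))/(f(b) − f(a)); replace the endpoint whose sign matches f(c).
f(0.517000) = -1.492102, f(1.460000) = 0.800236
step 1: c = 1.130807, f(c) = 0.106904 > 0 → new bracket [0.517000, 1.130807]
step 2: c = 1.089770, f(c) = 0.015360 > 0 → new bracket [0.517000, 1.089770]
step 3: c = 1.083934, f(c) = 0.002228 > 0 → new bracket [0.517000, 1.083934]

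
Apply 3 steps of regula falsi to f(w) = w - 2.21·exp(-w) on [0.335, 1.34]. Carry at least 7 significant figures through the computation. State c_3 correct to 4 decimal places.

f(0.335000) = -1.245897, f(1.340000) = 0.761321
step 1: c = 0.958812, f(c) = 0.111613 > 0 → new bracket [0.335000, 0.958812]
step 2: c = 0.907523, f(c) = 0.015738 > 0 → new bracket [0.335000, 0.907523]
step 3: c = 0.900381, f(c) = 0.002204 > 0 → new bracket [0.335000, 0.900381]

0.9004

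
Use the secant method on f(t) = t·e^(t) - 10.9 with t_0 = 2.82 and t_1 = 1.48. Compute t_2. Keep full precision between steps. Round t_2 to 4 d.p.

Secant update: t_(k+1) = t_k − f(t_k)·(t_k − t_(k-1))/(f(t_k) − f(t_(k-1))).
f(t_0) = 36.410719, f(t_1) = -4.398440
t_2 = 1.480000 - (-4.398440)·(1.480000 - 2.820000)/(-4.398440 - (36.410719)) = 1.624426; f(t_2) = -2.655216

1.6244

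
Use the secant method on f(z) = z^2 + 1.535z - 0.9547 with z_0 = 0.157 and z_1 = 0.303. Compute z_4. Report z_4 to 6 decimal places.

Secant update: z_(k+1) = z_k − f(z_k)·(z_k − z_(k-1))/(f(z_k) − f(z_(k-1))).
f(z_0) = -0.689056, f(z_1) = -0.397786
z_2 = 0.303000 - (-0.397786)·(0.303000 - 0.157000)/(-0.397786 - (-0.689056)) = 0.502391; f(z_2) = 0.068868
z_3 = 0.502391 - (0.068868)·(0.502391 - 0.303000)/(0.068868 - (-0.397786)) = 0.472966; f(z_3) = -0.005001
z_4 = 0.472966 - (-0.005001)·(0.472966 - 0.502391)/(-0.005001 - (0.068868)) = 0.474958; f(z_4) = -0.000055

0.474958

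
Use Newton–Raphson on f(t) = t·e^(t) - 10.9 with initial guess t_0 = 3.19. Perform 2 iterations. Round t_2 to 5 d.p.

f'(t) = (t + 1)·e^(t)
t_0 = 3.190000: f = 66.580084, f' = 101.768511 → t_1 = 3.190000 - (66.580084)/(101.768511) = 2.535769
t_1 = 2.535769: f = 21.116979, f' = 44.643120 → t_2 = 2.535769 - (21.116979)/(44.643120) = 2.062752

2.06275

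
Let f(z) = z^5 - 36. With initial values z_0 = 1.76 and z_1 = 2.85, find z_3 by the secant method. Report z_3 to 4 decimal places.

f(z_0) = -19.112579, f(z_1) = 152.028768
z_2 = 2.850000 - (152.028768)·(2.850000 - 1.760000)/(152.028768 - (-19.112579)) = 1.881728; f(z_2) = -12.406936
z_3 = 1.881728 - (-12.406936)·(1.881728 - 2.850000)/(-12.406936 - (152.028768)) = 1.954786; f(z_3) = -7.457249

1.9548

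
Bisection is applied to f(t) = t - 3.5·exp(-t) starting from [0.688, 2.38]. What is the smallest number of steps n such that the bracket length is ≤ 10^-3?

11

Initial width b − a = 2.38 − 0.688 = 1.692000.
After n steps the width is (b−a)/2^n; need (b−a)/2^n ≤ 10^-3.
So n ≥ log₂(1.692000/10^-3) = log₂(1692.0000) ≈ 10.7245.
Hence n = 11.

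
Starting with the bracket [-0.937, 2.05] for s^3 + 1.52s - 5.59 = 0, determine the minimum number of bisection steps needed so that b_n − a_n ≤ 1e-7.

Initial width b − a = 2.05 − -0.937 = 2.987000.
After n steps the width is (b−a)/2^n; need (b−a)/2^n ≤ 1e-7.
So n ≥ log₂(2.987000/1e-7) = log₂(29870000.0000) ≈ 24.8322.
Hence n = 25.

25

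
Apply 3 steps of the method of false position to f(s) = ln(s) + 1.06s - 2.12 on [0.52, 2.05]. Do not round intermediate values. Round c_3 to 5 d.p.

1.57592

f(0.520000) = -2.222726, f(2.050000) = 0.770840
step 1: c = 1.656027, f(c) = 0.139810 > 0 → new bracket [0.520000, 1.656027]
step 2: c = 1.588799, f(c) = 0.027106 > 0 → new bracket [0.520000, 1.588799]
step 3: c = 1.575922, f(c) = 0.005319 > 0 → new bracket [0.520000, 1.575922]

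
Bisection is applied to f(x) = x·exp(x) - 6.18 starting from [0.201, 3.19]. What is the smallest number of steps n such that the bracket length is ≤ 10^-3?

Initial width b − a = 3.19 − 0.201 = 2.989000.
After n steps the width is (b−a)/2^n; need (b−a)/2^n ≤ 10^-3.
So n ≥ log₂(2.989000/10^-3) = log₂(2989.0000) ≈ 11.5454.
Hence n = 12.

12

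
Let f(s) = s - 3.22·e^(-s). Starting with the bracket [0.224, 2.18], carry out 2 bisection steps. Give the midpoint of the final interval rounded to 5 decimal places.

f(0.224000) = -2.349795, f(2.180000) = 1.816006 (opposite signs)
step 1: m = 1.202000, f(m) = 0.234092 > 0 → root in [0.224000, 1.202000]
step 2: m = 0.713000, f(m) = -0.865352 < 0 → root in [0.713000, 1.202000]
Midpoint of [0.713000, 1.202000] = 0.957500

0.95750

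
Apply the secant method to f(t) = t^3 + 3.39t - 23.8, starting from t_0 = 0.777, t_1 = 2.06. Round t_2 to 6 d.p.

2.880779

f(t_0) = -20.696873, f(t_1) = -8.074784
t_2 = 2.060000 - (-8.074784)·(2.060000 - 0.777000)/(-8.074784 - (-20.696873)) = 2.880779; f(t_2) = 9.873108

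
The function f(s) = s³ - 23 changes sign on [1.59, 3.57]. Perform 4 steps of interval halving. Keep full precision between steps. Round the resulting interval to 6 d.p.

[2.827500, 2.951250]

f(1.590000) = -18.980321, f(3.570000) = 22.499293 (opposite signs)
step 1: m = 2.580000, f(m) = -5.826488 < 0 → root in [2.580000, 3.570000]
step 2: m = 3.075000, f(m) = 6.076047 > 0 → root in [2.580000, 3.075000]
step 3: m = 2.827500, f(m) = -0.394827 < 0 → root in [2.827500, 3.075000]
step 4: m = 2.951250, f(m) = 2.705023 > 0 → root in [2.827500, 2.951250]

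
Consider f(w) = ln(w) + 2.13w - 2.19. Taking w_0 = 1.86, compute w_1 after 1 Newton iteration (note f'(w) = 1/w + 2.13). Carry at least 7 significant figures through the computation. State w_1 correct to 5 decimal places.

Newton update: w ← w − f(w)/f'(w).
w_0 = 1.860000: f = 2.392376, f' = 2.667634 → w_1 = 1.860000 - (2.392376)/(2.667634) = 0.963184

0.96318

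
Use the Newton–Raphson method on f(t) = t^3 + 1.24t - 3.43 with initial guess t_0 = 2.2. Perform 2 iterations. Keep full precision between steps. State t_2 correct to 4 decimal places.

1.2933

f'(t) = 3t^2 + 1.24
t_0 = 2.200000: f = 9.946000, f' = 15.760000 → t_1 = 2.200000 - (9.946000)/(15.760000) = 1.568909
t_1 = 1.568909: f = 2.377275, f' = 8.624423 → t_2 = 1.568909 - (2.377275)/(8.624423) = 1.293264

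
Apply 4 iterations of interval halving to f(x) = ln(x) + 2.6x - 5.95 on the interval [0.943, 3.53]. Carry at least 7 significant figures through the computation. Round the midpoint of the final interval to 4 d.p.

f(0.943000) = -3.556889, f(3.530000) = 4.489298 (opposite signs)
step 1: m = 2.236500, f(m) = 0.669812 > 0 → root in [0.943000, 2.236500]
step 2: m = 1.589750, f(m) = -1.353073 < 0 → root in [1.589750, 2.236500]
step 3: m = 1.913125, f(m) = -0.327137 < 0 → root in [1.913125, 2.236500]
step 4: m = 2.074813, f(m) = 0.174383 > 0 → root in [1.913125, 2.074813]
Midpoint of [1.913125, 2.074813] = 1.993969

1.9940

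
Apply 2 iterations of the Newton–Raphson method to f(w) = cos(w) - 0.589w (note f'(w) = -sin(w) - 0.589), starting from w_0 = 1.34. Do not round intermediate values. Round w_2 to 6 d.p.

w_0 = 1.340000: f = -0.560507, f' = -1.562485 → w_1 = 1.340000 - (-0.560507)/(-1.562485) = 0.981272
w_1 = 0.981272: f = -0.022003, f' = -1.420205 → w_2 = 0.981272 - (-0.022003)/(-1.420205) = 0.965779

0.965779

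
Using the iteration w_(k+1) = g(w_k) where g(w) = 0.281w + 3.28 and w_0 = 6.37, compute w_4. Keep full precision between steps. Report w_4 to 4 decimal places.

w_1 = g(6.370000) = 5.069970
w_2 = g(5.069970) = 4.704662
w_3 = g(4.704662) = 4.602010
w_4 = g(4.602010) = 4.573165

4.5732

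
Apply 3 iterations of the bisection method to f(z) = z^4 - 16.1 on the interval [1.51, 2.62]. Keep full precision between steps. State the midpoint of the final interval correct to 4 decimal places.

f(1.510000) = -10.901144, f(2.620000) = 31.019987 (opposite signs)
step 1: m = 2.065000, f(m) = 2.083615 > 0 → root in [1.510000, 2.065000]
step 2: m = 1.787500, f(m) = -5.890977 < 0 → root in [1.787500, 2.065000]
step 3: m = 1.926250, f(m) = -2.332642 < 0 → root in [1.926250, 2.065000]
Midpoint of [1.926250, 2.065000] = 1.995625

1.9956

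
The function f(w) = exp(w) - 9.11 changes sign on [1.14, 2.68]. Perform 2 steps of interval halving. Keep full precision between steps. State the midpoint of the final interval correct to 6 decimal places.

f(1.140000) = -5.983232, f(2.680000) = 5.475093 (opposite signs)
step 1: m = 1.910000, f(m) = -2.356911 < 0 → root in [1.910000, 2.680000]
step 2: m = 2.295000, f(m) = 0.814436 > 0 → root in [1.910000, 2.295000]
Midpoint of [1.910000, 2.295000] = 2.102500

2.102500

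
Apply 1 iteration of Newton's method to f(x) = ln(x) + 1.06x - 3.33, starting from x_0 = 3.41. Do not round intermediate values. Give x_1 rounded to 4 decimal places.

2.2932

f'(x) = 1/x + 1.06
x_0 = 3.410000: f = 1.511312, f' = 1.353255 → x_1 = 3.410000 - (1.511312)/(1.353255) = 2.293202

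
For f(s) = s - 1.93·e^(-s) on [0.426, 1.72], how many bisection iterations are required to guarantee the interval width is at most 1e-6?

Initial width b − a = 1.72 − 0.426 = 1.294000.
After n steps the width is (b−a)/2^n; need (b−a)/2^n ≤ 1e-6.
So n ≥ log₂(1.294000/1e-6) = log₂(1294000.0000) ≈ 20.3034.
Hence n = 21.

21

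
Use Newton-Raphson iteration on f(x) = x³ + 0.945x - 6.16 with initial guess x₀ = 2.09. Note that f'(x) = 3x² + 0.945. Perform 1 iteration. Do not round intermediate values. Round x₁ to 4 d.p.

x_0 = 2.090000: f = 4.944379, f' = 14.049300 → x_1 = 2.090000 - (4.944379)/(14.049300) = 1.738069

1.7381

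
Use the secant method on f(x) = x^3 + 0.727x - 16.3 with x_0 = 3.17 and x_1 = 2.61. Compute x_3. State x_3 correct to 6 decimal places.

2.442470

f(x_0) = 17.859603, f(x_1) = 3.377051
x_2 = 2.610000 - (3.377051)·(2.610000 - 3.170000)/(3.377051 - (17.859603)) = 2.479419; f(x_2) = 0.744809
x_3 = 2.479419 - (0.744809)·(2.479419 - 2.610000)/(0.744809 - (3.377051)) = 2.442470; f(x_3) = 0.046623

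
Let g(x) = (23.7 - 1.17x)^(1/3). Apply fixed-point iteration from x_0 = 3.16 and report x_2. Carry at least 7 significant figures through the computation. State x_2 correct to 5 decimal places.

2.73792

x_1 = g(3.160000) = 2.714544
x_2 = g(2.714544) = 2.737919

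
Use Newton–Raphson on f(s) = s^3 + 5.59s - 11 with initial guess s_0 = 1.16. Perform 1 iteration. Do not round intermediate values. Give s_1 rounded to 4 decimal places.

1.4669

Newton update: s ← s − f(s)/f'(s).
f'(s) = 3s^2 + 5.59
s_0 = 1.160000: f = -2.954704, f' = 9.626800 → s_1 = 1.160000 - (-2.954704)/(9.626800) = 1.466925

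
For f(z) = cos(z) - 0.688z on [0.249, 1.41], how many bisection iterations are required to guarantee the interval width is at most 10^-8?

Initial width b − a = 1.41 − 0.249 = 1.161000.
After n steps the width is (b−a)/2^n; need (b−a)/2^n ≤ 10^-8.
So n ≥ log₂(1.161000/10^-8) = log₂(116100000.0000) ≈ 26.7908.
Hence n = 27.

27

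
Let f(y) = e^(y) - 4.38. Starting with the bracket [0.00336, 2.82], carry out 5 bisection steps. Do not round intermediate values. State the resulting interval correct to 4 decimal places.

[1.4117, 1.4997]

f(0.003360) = -3.376634, f(2.820000) = 12.396851 (opposite signs)
step 1: m = 1.411680, f(m) = -0.277158 < 0 → root in [1.411680, 2.820000]
step 2: m = 2.115840, f(m) = 3.916552 > 0 → root in [1.411680, 2.115840]
step 3: m = 1.763760, f(m) = 1.454333 > 0 → root in [1.411680, 1.763760]
step 4: m = 1.587720, f(m) = 0.512581 > 0 → root in [1.411680, 1.587720]
step 5: m = 1.499700, f(m) = 0.100345 > 0 → root in [1.411680, 1.499700]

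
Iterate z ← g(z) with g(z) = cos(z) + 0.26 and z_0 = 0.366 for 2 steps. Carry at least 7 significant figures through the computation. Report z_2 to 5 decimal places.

z_1 = g(0.366000) = 1.193766
z_2 = g(1.193766) = 0.628161

0.62816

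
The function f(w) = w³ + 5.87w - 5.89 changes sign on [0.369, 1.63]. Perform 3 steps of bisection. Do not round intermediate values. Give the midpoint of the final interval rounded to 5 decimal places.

f(0.369000) = -3.673727, f(1.630000) = 8.008847 (opposite signs)
step 1: m = 0.999500, f(m) = 0.975566 > 0 → root in [0.369000, 0.999500]
step 2: m = 0.684250, f(m) = -1.553088 < 0 → root in [0.684250, 0.999500]
step 3: m = 0.841875, f(m) = -0.351512 < 0 → root in [0.841875, 0.999500]
Midpoint of [0.841875, 0.999500] = 0.920687

0.92069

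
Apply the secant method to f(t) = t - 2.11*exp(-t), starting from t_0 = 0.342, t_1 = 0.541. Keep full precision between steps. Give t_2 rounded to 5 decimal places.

f(t_0) = -1.156835, f(t_1) = -0.687370
t_2 = 0.541000 - (-0.687370)·(0.541000 - 0.342000)/(-0.687370 - (-1.156835)) = 0.832367; f(t_2) = -0.085522

0.83237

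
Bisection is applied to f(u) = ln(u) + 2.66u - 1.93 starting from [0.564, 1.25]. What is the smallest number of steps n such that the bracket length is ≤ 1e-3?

10

Initial width b − a = 1.25 − 0.564 = 0.686000.
After n steps the width is (b−a)/2^n; need (b−a)/2^n ≤ 1e-3.
So n ≥ log₂(0.686000/1e-3) = log₂(686.0000) ≈ 9.4221.
Hence n = 10.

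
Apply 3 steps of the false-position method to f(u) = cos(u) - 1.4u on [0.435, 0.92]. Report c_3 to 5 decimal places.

0.59249

f(0.435000) = 0.297870, f(0.920000) = -0.682180
step 1: c = 0.582408, f(c) = 0.019770 > 0 → new bracket [0.582408, 0.920000]
step 2: c = 0.591916, f(c) = 0.001191 > 0 → new bracket [0.591916, 0.920000]
step 3: c = 0.592488, f(c) = 0.000071 > 0 → new bracket [0.592488, 0.920000]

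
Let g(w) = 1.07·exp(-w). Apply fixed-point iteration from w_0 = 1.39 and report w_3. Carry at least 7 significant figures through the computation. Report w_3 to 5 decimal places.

w_1 = g(1.390000) = 0.266511
w_2 = g(0.266511) = 0.819671
w_3 = g(0.819671) = 0.471417

0.47142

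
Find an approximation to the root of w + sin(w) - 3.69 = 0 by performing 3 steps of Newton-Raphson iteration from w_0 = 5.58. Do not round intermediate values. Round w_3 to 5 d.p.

4.68985

f'(w) = 1 + cos(w)
w_0 = 5.580000: f = 1.243349, f' = 1.762786 → w_1 = 5.580000 - (1.243349)/(1.762786) = 4.874668
w_1 = 4.874668: f = 0.197807, f' = 1.161568 → w_2 = 4.874668 - (0.197807)/(1.161568) = 4.704375
w_2 = 4.704375: f = 0.014408, f' = 0.991987 → w_3 = 4.704375 - (0.014408)/(0.991987) = 4.689852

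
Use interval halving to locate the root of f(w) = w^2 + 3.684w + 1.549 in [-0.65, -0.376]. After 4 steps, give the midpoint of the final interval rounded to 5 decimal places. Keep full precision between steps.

f(-0.650000) = -0.423100, f(-0.376000) = 0.305192 (opposite signs)
step 1: m = -0.513000, f(m) = -0.077723 < 0 → root in [-0.513000, -0.376000]
step 2: m = -0.444500, f(m) = 0.109042 > 0 → root in [-0.513000, -0.444500]
step 3: m = -0.478750, f(m) = 0.014487 > 0 → root in [-0.513000, -0.478750]
step 4: m = -0.495875, f(m) = -0.031911 < 0 → root in [-0.495875, -0.478750]
Midpoint of [-0.495875, -0.478750] = -0.487313

-0.48731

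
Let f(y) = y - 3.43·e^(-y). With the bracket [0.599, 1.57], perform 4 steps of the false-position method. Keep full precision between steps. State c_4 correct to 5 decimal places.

1.11977

f(0.599000) = -1.285307, f(1.570000) = 0.856405
step 1: c = 1.181727, f(c) = 0.129579 > 0 → new bracket [0.599000, 1.181727]
step 2: c = 1.128359, f(c) = 0.018535 > 0 → new bracket [0.599000, 1.128359]
step 3: c = 1.120834, f(c) = 0.002627 > 0 → new bracket [0.599000, 1.120834]
step 4: c = 1.119769, f(c) = 0.000372 > 0 → new bracket [0.599000, 1.119769]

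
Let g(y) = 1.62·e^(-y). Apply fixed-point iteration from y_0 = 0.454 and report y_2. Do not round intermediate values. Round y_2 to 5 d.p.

0.57903

y_1 = g(0.454000) = 1.028834
y_2 = g(1.028834) = 0.579026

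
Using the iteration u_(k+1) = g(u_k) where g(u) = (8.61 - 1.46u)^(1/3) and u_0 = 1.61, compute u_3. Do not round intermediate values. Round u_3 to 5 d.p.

1.81398

u_1 = g(1.610000) = 1.842939
u_2 = g(1.842939) = 1.808938
u_3 = g(1.808938) = 1.813981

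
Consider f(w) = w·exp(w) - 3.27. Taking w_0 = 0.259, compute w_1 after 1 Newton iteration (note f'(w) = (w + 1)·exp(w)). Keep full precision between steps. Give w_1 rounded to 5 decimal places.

2.05794

w_0 = 0.259000: f = -2.934431, f' = 1.631203 → w_1 = 0.259000 - (-2.934431)/(1.631203) = 2.057937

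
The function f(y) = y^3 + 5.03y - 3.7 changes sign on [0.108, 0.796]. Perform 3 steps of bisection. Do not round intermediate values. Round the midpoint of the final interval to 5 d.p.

f(0.108000) = -3.155500, f(0.796000) = 0.808238 (opposite signs)
step 1: m = 0.452000, f(m) = -1.334095 < 0 → root in [0.452000, 0.796000]
step 2: m = 0.624000, f(m) = -0.318309 < 0 → root in [0.624000, 0.796000]
step 3: m = 0.710000, f(m) = 0.229211 > 0 → root in [0.624000, 0.710000]
Midpoint of [0.624000, 0.710000] = 0.667000

0.66700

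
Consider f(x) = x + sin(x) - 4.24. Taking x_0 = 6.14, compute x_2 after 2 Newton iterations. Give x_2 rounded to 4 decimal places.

f'(x) = 1 + cos(x)
x_0 = 6.140000: f = 1.757303, f' = 1.989766 → x_1 = 6.140000 - (1.757303)/(1.989766) = 5.256829
x_1 = 5.256829: f = 0.161412, f' = 1.517939 → x_2 = 5.256829 - (0.161412)/(1.517939) = 5.150493

5.1505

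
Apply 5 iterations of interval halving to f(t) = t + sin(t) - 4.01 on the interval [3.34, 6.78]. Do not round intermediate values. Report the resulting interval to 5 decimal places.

[4.95250, 5.06000]

f(3.340000) = -0.867108, f(6.780000) = 3.246628 (opposite signs)
step 1: m = 5.060000, f(m) = 0.109811 > 0 → root in [3.340000, 5.060000]
step 2: m = 4.200000, f(m) = -0.681576 < 0 → root in [4.200000, 5.060000]
step 3: m = 4.630000, f(m) = -0.376608 < 0 → root in [4.630000, 5.060000]
step 4: m = 4.845000, f(m) = -0.156220 < 0 → root in [4.845000, 5.060000]
step 5: m = 4.952500, f(m) = -0.028812 < 0 → root in [4.952500, 5.060000]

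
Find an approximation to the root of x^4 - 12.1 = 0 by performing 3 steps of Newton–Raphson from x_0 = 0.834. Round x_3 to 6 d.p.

f'(x) = 4x^3
x_0 = 0.834000: f = -11.616202, f' = 2.320375 → x_1 = 0.834000 - (-11.616202)/(2.320375) = 5.840175
x_1 = 5.840175: f = 1151.231195, f' = 796.778344 → x_2 = 5.840175 - (1151.231195)/(796.778344) = 4.395317
x_2 = 4.395317: f = 361.116557, f' = 339.649256 → x_3 = 4.395317 - (361.116557)/(339.649256) = 3.332113

3.332113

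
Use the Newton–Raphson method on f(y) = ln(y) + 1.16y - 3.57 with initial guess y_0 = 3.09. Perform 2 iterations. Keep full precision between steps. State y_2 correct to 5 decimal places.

2.34340

f'(y) = 1/y + 1.16
y_0 = 3.090000: f = 1.142571, f' = 1.483625 → y_1 = 3.090000 - (1.142571)/(1.483625) = 2.319879
y_1 = 2.319879: f = -0.037426, f' = 1.591057 → y_2 = 2.319879 - (-0.037426)/(1.591057) = 2.343401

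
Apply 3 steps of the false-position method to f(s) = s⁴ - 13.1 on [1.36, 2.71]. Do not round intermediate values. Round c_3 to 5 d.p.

1.83668

f(1.360000) = -9.678980, f(2.710000) = 40.835805
step 1: c = 1.618669, f(c) = -6.235127 < 0 → new bracket [1.618669, 2.710000]
step 2: c = 1.763230, f(c) = -3.434253 < 0 → new bracket [1.763230, 2.710000]
step 3: c = 1.836675, f(c) = -1.720333 < 0 → new bracket [1.836675, 2.710000]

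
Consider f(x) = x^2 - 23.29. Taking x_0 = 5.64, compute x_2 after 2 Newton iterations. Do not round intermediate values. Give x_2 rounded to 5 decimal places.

f'(x) = 2x
x_0 = 5.640000: f = 8.519600, f' = 11.280000 → x_1 = 5.640000 - (8.519600)/(11.280000) = 4.884716
x_1 = 4.884716: f = 0.570453, f' = 9.769433 → x_2 = 4.884716 - (0.570453)/(9.769433) = 4.826325

4.82632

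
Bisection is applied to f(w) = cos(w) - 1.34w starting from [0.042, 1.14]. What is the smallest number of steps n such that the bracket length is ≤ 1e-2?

Initial width b − a = 1.14 − 0.042 = 1.098000.
After n steps the width is (b−a)/2^n; need (b−a)/2^n ≤ 1e-2.
So n ≥ log₂(1.098000/1e-2) = log₂(109.8000) ≈ 6.7787.
Hence n = 7.

7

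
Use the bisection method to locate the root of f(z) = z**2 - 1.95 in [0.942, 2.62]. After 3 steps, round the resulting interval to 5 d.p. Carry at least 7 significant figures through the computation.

[1.36150, 1.57125]

f(0.942000) = -1.062636, f(2.620000) = 4.914400 (opposite signs)
step 1: m = 1.781000, f(m) = 1.221961 > 0 → root in [0.942000, 1.781000]
step 2: m = 1.361500, f(m) = -0.096318 < 0 → root in [1.361500, 1.781000]
step 3: m = 1.571250, f(m) = 0.518827 > 0 → root in [1.361500, 1.571250]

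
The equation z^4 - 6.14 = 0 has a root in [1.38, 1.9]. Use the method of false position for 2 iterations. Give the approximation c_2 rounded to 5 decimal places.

1.55932

f(1.380000) = -2.513261, f(1.900000) = 6.892100
step 1: c = 1.518952, f(c) = -0.816755 < 0 → new bracket [1.518952, 1.900000]
step 2: c = 1.559324, f(c) = -0.227845 < 0 → new bracket [1.559324, 1.900000]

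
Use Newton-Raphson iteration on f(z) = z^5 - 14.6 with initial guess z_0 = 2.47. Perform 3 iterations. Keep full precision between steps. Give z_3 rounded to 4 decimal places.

1.7196

Newton update: z ← z − f(z)/f'(z).
f'(z) = 5z^4
z_0 = 2.470000: f = 77.335823, f' = 186.104904 → z_1 = 2.470000 - (77.335823)/(186.104904) = 2.054450
z_1 = 2.054450: f = 21.999764, f' = 89.074343 → z_2 = 2.054450 - (21.999764)/(89.074343) = 1.807468
z_2 = 1.807468: f = 4.690944, f' = 53.364543 → z_3 = 1.807468 - (4.690944)/(53.364543) = 1.719565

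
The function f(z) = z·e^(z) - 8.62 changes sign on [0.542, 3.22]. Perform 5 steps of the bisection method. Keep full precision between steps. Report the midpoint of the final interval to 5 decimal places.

f(0.542000) = -7.688062, f(3.220000) = 71.970547 (opposite signs)
step 1: m = 1.881000, f(m) = 3.719476 > 0 → root in [0.542000, 1.881000]
step 2: m = 1.211500, f(m) = -4.551155 < 0 → root in [1.211500, 1.881000]
step 3: m = 1.546250, f(m) = -1.362157 < 0 → root in [1.546250, 1.881000]
step 4: m = 1.713625, f(m) = 0.888974 > 0 → root in [1.546250, 1.713625]
step 5: m = 1.629938, f(m) = -0.301523 < 0 → root in [1.629938, 1.713625]
Midpoint of [1.629938, 1.713625] = 1.671781

1.67178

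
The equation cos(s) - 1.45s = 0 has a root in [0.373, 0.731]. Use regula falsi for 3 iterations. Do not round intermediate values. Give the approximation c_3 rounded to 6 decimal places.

False-position update: c = (a·f(b) − b·f(a))/(f(b) − f(a)); replace the endpoint whose sign matches f(c).
f(0.373000) = 0.390388, f(0.731000) = -0.315443
step 1: c = 0.571006, f(c) = 0.013398 > 0 → new bracket [0.571006, 0.731000]
step 2: c = 0.577525, f(c) = 0.000405 > 0 → new bracket [0.577525, 0.731000]
step 3: c = 0.577722, f(c) = 0.000012 > 0 → new bracket [0.577722, 0.731000]

0.577722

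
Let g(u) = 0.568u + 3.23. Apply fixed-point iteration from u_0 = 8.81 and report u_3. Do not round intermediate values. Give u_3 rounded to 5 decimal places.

u_1 = g(8.810000) = 8.234080
u_2 = g(8.234080) = 7.906957
u_3 = g(7.906957) = 7.721152

7.72115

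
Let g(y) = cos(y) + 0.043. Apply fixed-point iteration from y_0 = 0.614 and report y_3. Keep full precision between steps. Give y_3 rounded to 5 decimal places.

y_1 = g(0.614000) = 0.860350
y_2 = g(0.860350) = 0.695172
y_3 = g(0.695172) = 0.810943

0.81094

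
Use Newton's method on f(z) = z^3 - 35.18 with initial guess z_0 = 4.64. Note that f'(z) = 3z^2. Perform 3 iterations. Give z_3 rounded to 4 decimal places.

Newton update: z ← z − f(z)/f'(z).
z_0 = 4.640000: f = 64.717344, f' = 64.588800 → z_1 = 4.640000 - (64.717344)/(64.588800) = 3.638010
z_1 = 3.638010: f = 12.969480, f' = 39.705346 → z_2 = 3.638010 - (12.969480)/(39.705346) = 3.311367
z_2 = 3.311367: f = 1.129629, f' = 32.895447 → z_3 = 3.311367 - (1.129629)/(32.895447) = 3.277027

3.2770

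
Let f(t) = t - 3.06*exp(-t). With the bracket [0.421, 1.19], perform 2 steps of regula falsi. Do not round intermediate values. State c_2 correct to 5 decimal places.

f(0.421000) = -1.587554, f(1.190000) = 0.259083
step 1: c = 1.082109, f(c) = 0.045137 > 0 → new bracket [0.421000, 1.082109]
step 2: c = 1.063833, f(c) = 0.007733 > 0 → new bracket [0.421000, 1.063833]

1.06383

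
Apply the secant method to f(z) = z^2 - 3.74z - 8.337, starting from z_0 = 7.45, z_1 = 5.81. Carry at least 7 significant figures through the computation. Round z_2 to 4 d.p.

f(z_0) = 19.302500, f(z_1) = 3.689700
z_2 = 5.810000 - (3.689700)·(5.810000 - 7.450000)/(3.689700 - (19.302500)) = 5.422426; f(z_2) = 0.785834

5.4224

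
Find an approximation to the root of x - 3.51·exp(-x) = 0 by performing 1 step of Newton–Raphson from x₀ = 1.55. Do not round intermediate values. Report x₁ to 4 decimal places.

f'(x) = 1 + 3.51·exp(-x)
x_0 = 1.550000: f = 0.805010, f' = 1.744990 → x_1 = 1.550000 - (0.805010)/(1.744990) = 1.088674

1.0887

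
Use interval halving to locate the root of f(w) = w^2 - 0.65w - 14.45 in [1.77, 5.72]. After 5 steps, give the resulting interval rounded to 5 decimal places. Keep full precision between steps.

[4.11531, 4.23875]

f(1.770000) = -12.467600, f(5.720000) = 14.550400 (opposite signs)
step 1: m = 3.745000, f(m) = -2.859225 < 0 → root in [3.745000, 5.720000]
step 2: m = 4.732500, f(m) = 4.870431 > 0 → root in [3.745000, 4.732500]
step 3: m = 4.238750, f(m) = 0.761814 > 0 → root in [3.745000, 4.238750]
step 4: m = 3.991875, f(m) = -1.109653 < 0 → root in [3.991875, 4.238750]
step 5: m = 4.115312, f(m) = -0.189156 < 0 → root in [4.115312, 4.238750]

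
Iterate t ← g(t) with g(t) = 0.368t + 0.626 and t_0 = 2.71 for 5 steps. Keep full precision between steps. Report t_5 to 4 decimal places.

1.0021

t_1 = g(2.710000) = 1.623280
t_2 = g(1.623280) = 1.223367
t_3 = g(1.223367) = 1.076199
t_4 = g(1.076199) = 1.022041
t_5 = g(1.022041) = 1.002111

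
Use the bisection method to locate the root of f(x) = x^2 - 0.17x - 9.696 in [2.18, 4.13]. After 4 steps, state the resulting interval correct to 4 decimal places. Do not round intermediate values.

f(2.180000) = -5.314200, f(4.130000) = 6.658800 (opposite signs)
step 1: m = 3.155000, f(m) = -0.278325 < 0 → root in [3.155000, 4.130000]
step 2: m = 3.642500, f(m) = 2.952581 > 0 → root in [3.155000, 3.642500]
step 3: m = 3.398750, f(m) = 1.277714 > 0 → root in [3.155000, 3.398750]
step 4: m = 3.276875, f(m) = 0.484841 > 0 → root in [3.155000, 3.276875]

[3.1550, 3.2769]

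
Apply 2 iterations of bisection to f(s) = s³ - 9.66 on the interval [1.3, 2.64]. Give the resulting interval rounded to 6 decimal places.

f(1.300000) = -7.463000, f(2.640000) = 8.739744 (opposite signs)
step 1: m = 1.970000, f(m) = -2.014627 < 0 → root in [1.970000, 2.640000]
step 2: m = 2.305000, f(m) = 2.586523 > 0 → root in [1.970000, 2.305000]

[1.970000, 2.305000]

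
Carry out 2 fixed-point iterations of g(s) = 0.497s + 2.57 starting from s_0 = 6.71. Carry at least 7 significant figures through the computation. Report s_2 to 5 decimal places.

s_1 = g(6.710000) = 5.904870
s_2 = g(5.904870) = 5.504720

5.50472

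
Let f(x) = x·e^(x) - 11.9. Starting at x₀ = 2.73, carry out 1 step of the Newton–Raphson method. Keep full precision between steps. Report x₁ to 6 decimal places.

2.206169

f'(x) = (x + 1)·e^(x)
x_0 = 2.730000: f = 29.958782, f' = 57.191669 → x_1 = 2.730000 - (29.958782)/(57.191669) = 2.206169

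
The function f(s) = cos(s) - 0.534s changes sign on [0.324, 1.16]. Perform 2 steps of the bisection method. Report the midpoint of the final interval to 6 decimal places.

f(0.324000) = 0.774954, f(1.160000) = -0.220100 (opposite signs)
step 1: m = 0.742000, f(m) = 0.340891 > 0 → root in [0.742000, 1.160000]
step 2: m = 0.951000, f(m) = 0.073035 > 0 → root in [0.951000, 1.160000]
Midpoint of [0.951000, 1.160000] = 1.055500

1.055500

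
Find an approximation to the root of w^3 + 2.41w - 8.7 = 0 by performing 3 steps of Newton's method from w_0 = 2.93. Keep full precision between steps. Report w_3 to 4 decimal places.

f'(w) = 3w^2 + 2.41
w_0 = 2.930000: f = 23.515057, f' = 28.164700 → w_1 = 2.930000 - (23.515057)/(28.164700) = 2.095088
w_1 = 2.095088: f = 5.545322, f' = 15.578176 → w_2 = 2.095088 - (5.545322)/(15.578176) = 1.739120
w_2 = 1.739120: f = 0.751317, f' = 11.483618 → w_3 = 1.739120 - (0.751317)/(11.483618) = 1.673695

1.6737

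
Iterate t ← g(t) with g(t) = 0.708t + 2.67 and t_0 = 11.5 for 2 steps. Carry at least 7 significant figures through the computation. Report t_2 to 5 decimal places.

10.32490

t_1 = g(11.500000) = 10.812000
t_2 = g(10.812000) = 10.324896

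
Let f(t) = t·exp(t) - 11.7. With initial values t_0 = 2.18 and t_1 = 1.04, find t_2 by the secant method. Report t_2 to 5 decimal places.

1.65090

f(t_0) = 7.584948, f(t_1) = -8.757614
t_2 = 1.040000 - (-8.757614)·(1.040000 - 2.180000)/(-8.757614 - (7.584948)) = 1.650901; f(t_2) = -3.096049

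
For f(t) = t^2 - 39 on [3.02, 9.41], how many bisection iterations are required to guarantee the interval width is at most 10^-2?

Initial width b − a = 9.41 − 3.02 = 6.390000.
After n steps the width is (b−a)/2^n; need (b−a)/2^n ≤ 10^-2.
So n ≥ log₂(6.390000/10^-2) = log₂(639.0000) ≈ 9.3197.
Hence n = 10.

10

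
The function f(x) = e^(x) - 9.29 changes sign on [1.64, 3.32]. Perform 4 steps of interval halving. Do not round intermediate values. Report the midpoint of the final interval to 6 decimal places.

f(1.640000) = -4.134830, f(3.320000) = 18.370351 (opposite signs)
step 1: m = 2.480000, f(m) = 2.651264 > 0 → root in [1.640000, 2.480000]
step 2: m = 2.060000, f(m) = -1.444030 < 0 → root in [2.060000, 2.480000]
step 3: m = 2.270000, f(m) = 0.389401 > 0 → root in [2.060000, 2.270000]
step 4: m = 2.165000, f(m) = -0.575398 < 0 → root in [2.165000, 2.270000]
Midpoint of [2.165000, 2.270000] = 2.217500

2.217500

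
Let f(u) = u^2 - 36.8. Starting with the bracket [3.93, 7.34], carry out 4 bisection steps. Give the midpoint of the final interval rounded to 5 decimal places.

f(3.930000) = -21.355100, f(7.340000) = 17.075600 (opposite signs)
step 1: m = 5.635000, f(m) = -5.046775 < 0 → root in [5.635000, 7.340000]
step 2: m = 6.487500, f(m) = 5.287656 > 0 → root in [5.635000, 6.487500]
step 3: m = 6.061250, f(m) = -0.061248 < 0 → root in [6.061250, 6.487500]
step 4: m = 6.274375, f(m) = 2.567782 > 0 → root in [6.061250, 6.274375]
Midpoint of [6.061250, 6.274375] = 6.167812

6.16781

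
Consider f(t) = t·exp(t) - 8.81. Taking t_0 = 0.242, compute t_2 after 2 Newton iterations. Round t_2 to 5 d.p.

f'(t) = (t + 1)·exp(t)
t_0 = 0.242000: f = -8.501742, f' = 1.582052 → t_1 = 0.242000 - (-8.501742)/(1.582052) = 5.615869
t_1 = 5.615869: f = 1534.160889, f' = 1817.722841 → t_2 = 5.615869 - (1534.160889)/(1817.722841) = 4.771867

4.77187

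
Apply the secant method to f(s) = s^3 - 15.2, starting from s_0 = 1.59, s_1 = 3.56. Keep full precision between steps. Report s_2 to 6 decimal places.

2.125915

f(s_0) = -11.180321, f(s_1) = 29.918016
s_2 = 3.560000 - (29.918016)·(3.560000 - 1.590000)/(29.918016 - (-11.180321)) = 2.125915; f(s_2) = -5.591891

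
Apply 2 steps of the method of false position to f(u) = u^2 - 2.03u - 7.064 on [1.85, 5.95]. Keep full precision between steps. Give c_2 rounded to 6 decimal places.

3.644263

False-position update: c = (a·f(b) − b·f(a))/(f(b) − f(a)); replace the endpoint whose sign matches f(c).
f(1.850000) = -7.397000, f(5.950000) = 16.260000
step 1: c = 3.131976, f(c) = -3.612639 < 0 → new bracket [3.131976, 5.950000]
step 2: c = 3.644263, f(c) = -1.181200 < 0 → new bracket [3.644263, 5.950000]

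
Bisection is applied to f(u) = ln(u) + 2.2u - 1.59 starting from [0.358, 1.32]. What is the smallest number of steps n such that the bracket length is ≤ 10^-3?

10

Initial width b − a = 1.32 − 0.358 = 0.962000.
After n steps the width is (b−a)/2^n; need (b−a)/2^n ≤ 10^-3.
So n ≥ log₂(0.962000/10^-3) = log₂(962.0000) ≈ 9.9099.
Hence n = 10.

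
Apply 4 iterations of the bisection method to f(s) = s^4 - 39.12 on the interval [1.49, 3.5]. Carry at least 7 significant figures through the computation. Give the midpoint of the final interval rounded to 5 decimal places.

f(1.490000) = -34.191156, f(3.500000) = 110.942500 (opposite signs)
step 1: m = 2.495000, f(m) = -0.369064 < 0 → root in [2.495000, 3.500000]
step 2: m = 2.997500, f(m) = 41.610337 > 0 → root in [2.495000, 2.997500]
step 3: m = 2.746250, f(m) = 17.760091 > 0 → root in [2.495000, 2.746250]
step 4: m = 2.620625, f(m) = 8.044965 > 0 → root in [2.495000, 2.620625]
Midpoint of [2.495000, 2.620625] = 2.557812

2.55781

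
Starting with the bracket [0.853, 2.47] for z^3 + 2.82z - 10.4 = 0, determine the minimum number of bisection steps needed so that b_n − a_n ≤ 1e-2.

8

Initial width b − a = 2.47 − 0.853 = 1.617000.
After n steps the width is (b−a)/2^n; need (b−a)/2^n ≤ 1e-2.
So n ≥ log₂(1.617000/1e-2) = log₂(161.7000) ≈ 7.3372.
Hence n = 8.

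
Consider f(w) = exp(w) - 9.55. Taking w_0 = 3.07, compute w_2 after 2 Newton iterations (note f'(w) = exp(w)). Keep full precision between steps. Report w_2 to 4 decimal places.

w_0 = 3.070000: f = 11.991903, f' = 21.541903 → w_1 = 3.070000 - (11.991903)/(21.541903) = 2.513322
w_1 = 2.513322: f = 2.795875, f' = 12.345875 → w_2 = 2.513322 - (2.795875)/(12.345875) = 2.286860

2.2869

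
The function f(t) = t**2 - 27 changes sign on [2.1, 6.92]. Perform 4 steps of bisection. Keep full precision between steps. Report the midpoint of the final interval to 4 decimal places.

5.2631

f(2.100000) = -22.590000, f(6.920000) = 20.886400 (opposite signs)
step 1: m = 4.510000, f(m) = -6.659900 < 0 → root in [4.510000, 6.920000]
step 2: m = 5.715000, f(m) = 5.661225 > 0 → root in [4.510000, 5.715000]
step 3: m = 5.112500, f(m) = -0.862344 < 0 → root in [5.112500, 5.715000]
step 4: m = 5.413750, f(m) = 2.308689 > 0 → root in [5.112500, 5.413750]
Midpoint of [5.112500, 5.413750] = 5.263125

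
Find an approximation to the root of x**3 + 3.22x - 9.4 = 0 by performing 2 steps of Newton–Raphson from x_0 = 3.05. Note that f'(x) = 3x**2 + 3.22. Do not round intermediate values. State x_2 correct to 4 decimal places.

x_0 = 3.050000: f = 28.793625, f' = 31.127500 → x_1 = 3.050000 - (28.793625)/(31.127500) = 2.124978
x_1 = 2.124978: f = 7.037833, f' = 16.766593 → x_2 = 2.124978 - (7.037833)/(16.766593) = 1.705225

1.7052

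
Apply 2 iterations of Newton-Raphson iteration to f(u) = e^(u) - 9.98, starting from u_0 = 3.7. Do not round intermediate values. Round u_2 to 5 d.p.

2.47080

Newton update: u ← u − f(u)/f'(u).
f'(u) = e^(u)
u_0 = 3.700000: f = 30.467304, f' = 40.447304 → u_1 = 3.700000 - (30.467304)/(40.447304) = 2.946741
u_1 = 2.946741: f = 9.063785, f' = 19.043785 → u_2 = 2.946741 - (9.063785)/(19.043785) = 2.470796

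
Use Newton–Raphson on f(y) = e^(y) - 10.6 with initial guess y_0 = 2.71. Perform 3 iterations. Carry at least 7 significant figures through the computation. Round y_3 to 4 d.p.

2.3609

f'(y) = e^(y)
y_0 = 2.710000: f = 4.429276, f' = 15.029276 → y_1 = 2.710000 - (4.429276)/(15.029276) = 2.415290
y_1 = 2.415290: f = 0.593018, f' = 11.193018 → y_2 = 2.415290 - (0.593018)/(11.193018) = 2.362309
y_2 = 2.362309: f = 0.015436, f' = 10.615436 → y_3 = 2.362309 - (0.015436)/(10.615436) = 2.360855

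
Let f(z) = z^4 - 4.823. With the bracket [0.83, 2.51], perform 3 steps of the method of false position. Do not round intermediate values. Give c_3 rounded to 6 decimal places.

False-position update: c = (a·f(b) − b·f(a))/(f(b) − f(a)); replace the endpoint whose sign matches f(c).
f(0.830000) = -4.348417, f(2.510000) = 34.868260
step 1: c = 1.016281, f(c) = -3.756266 < 0 → new bracket [1.016281, 2.510000]
step 2: c = 1.161547, f(c) = -3.002684 < 0 → new bracket [1.161547, 2.510000]
step 3: c = 1.268462, f(c) = -2.234133 < 0 → new bracket [1.268462, 2.510000]

1.268462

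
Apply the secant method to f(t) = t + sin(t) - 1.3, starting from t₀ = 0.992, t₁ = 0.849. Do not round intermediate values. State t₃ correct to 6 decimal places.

Secant update: t_(k+1) = t_k − f(t_k)·(t_k − t_(k-1))/(f(t_k) − f(t_(k-1))).
f(t_0) = 0.529122, f(t_1) = 0.299620
t_2 = 0.849000 - (0.299620)·(0.849000 - 0.992000)/(0.299620 - (0.529122)) = 0.662310; f(t_2) = -0.022750
t_3 = 0.662310 - (-0.022750)·(0.662310 - 0.849000)/(-0.022750 - (0.299620)) = 0.675485; f(t_3) = 0.000761

0.675485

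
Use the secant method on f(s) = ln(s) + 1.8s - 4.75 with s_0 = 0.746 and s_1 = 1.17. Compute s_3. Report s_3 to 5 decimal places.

2.18961

Secant update: s_(k+1) = s_k − f(s_k)·(s_k − s_(k-1))/(f(s_k) − f(s_(k-1))).
f(s_0) = -3.700230, f(s_1) = -2.486996
s_2 = 1.170000 - (-2.486996)·(1.170000 - 0.746000)/(-2.486996 - (-3.700230)) = 2.039154; f(s_2) = -0.366988
s_3 = 2.039154 - (-0.366988)·(2.039154 - 1.170000)/(-0.366988 - (-2.486996)) = 2.189610; f(s_3) = -0.024978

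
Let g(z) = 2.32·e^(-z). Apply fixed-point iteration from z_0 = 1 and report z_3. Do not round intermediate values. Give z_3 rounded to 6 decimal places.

0.863648

z_1 = g(1.000000) = 0.853480
z_2 = g(0.853480) = 0.988158
z_3 = g(0.988158) = 0.863648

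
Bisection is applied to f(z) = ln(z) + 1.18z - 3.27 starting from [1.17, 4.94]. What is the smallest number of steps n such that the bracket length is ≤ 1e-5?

Initial width b − a = 4.94 − 1.17 = 3.770000.
After n steps the width is (b−a)/2^n; need (b−a)/2^n ≤ 1e-5.
So n ≥ log₂(3.770000/1e-5) = log₂(377000.0000) ≈ 18.5242.
Hence n = 19.

19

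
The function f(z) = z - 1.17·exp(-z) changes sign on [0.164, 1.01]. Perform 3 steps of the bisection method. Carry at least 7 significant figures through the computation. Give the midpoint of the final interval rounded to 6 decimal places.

0.639875

f(0.164000) = -0.829028, f(1.010000) = 0.583864 (opposite signs)
step 1: m = 0.587000, f(m) = -0.063512 < 0 → root in [0.587000, 1.010000]
step 2: m = 0.798500, f(m) = 0.271996 > 0 → root in [0.587000, 0.798500]
step 3: m = 0.692750, f(m) = 0.107518 > 0 → root in [0.587000, 0.692750]
Midpoint of [0.587000, 0.692750] = 0.639875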